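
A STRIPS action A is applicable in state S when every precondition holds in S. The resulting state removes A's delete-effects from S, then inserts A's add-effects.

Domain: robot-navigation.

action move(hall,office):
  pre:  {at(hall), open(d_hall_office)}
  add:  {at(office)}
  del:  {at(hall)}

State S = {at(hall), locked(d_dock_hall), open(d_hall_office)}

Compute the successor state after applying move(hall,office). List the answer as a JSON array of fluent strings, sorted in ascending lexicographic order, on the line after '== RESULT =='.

Compute (S \ del) ∪ add:
  pre ⊆ S: {at(hall), open(d_hall_office)} ⊆ S  — applicable
  S \ del = {locked(d_dock_hall), open(d_hall_office)}
  ∪ add   = {at(office), locked(d_dock_hall), open(d_hall_office)}

== RESULT ==
["at(office)", "locked(d_dock_hall)", "open(d_hall_office)"]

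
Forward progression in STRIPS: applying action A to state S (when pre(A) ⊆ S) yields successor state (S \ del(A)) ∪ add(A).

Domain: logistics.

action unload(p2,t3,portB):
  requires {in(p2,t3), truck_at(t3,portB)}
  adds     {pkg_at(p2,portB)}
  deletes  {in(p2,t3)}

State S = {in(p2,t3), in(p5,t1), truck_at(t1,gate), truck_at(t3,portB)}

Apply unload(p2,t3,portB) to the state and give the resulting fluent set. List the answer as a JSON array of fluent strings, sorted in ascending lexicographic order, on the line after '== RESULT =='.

Compute (S \ del) ∪ add:
  pre ⊆ S: {in(p2,t3), truck_at(t3,portB)} ⊆ S  — applicable
  S \ del = {in(p5,t1), truck_at(t1,gate), truck_at(t3,portB)}
  ∪ add   = {in(p5,t1), pkg_at(p2,portB), truck_at(t1,gate), truck_at(t3,portB)}

== RESULT ==
["in(p5,t1)", "pkg_at(p2,portB)", "truck_at(t1,gate)", "truck_at(t3,portB)"]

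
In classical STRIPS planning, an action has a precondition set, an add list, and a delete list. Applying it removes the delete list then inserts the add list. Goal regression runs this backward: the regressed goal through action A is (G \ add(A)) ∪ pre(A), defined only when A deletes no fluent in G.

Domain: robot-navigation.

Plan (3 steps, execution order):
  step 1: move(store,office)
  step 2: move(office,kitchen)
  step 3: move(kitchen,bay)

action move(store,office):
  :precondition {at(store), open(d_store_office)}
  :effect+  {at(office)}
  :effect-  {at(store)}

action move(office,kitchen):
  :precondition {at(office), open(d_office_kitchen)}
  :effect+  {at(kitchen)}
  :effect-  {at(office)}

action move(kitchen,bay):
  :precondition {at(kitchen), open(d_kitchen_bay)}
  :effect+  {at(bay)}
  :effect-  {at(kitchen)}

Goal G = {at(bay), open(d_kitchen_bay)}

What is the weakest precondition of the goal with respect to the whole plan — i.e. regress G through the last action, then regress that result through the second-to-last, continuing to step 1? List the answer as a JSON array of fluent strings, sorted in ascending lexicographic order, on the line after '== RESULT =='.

Work backward from the goal:
  through step 3 (move(kitchen,bay)): drop {at(bay)}, keep {open(d_kitchen_bay)}, require {at(kitchen), open(d_kitchen_bay)}
    → {at(kitchen), open(d_kitchen_bay)}
  through step 2 (move(office,kitchen)): drop {at(kitchen)}, keep {open(d_kitchen_bay)}, require {at(office), open(d_office_kitchen)}
    → {at(office), open(d_kitchen_bay), open(d_office_kitchen)}
  through step 1 (move(store,office)): drop {at(office)}, keep {open(d_kitchen_bay), open(d_office_kitchen)}, require {at(store), open(d_store_office)}
    → {at(store), open(d_kitchen_bay), open(d_office_kitchen), open(d_store_office)}

== RESULT ==
["at(store)", "open(d_kitchen_bay)", "open(d_office_kitchen)", "open(d_store_office)"]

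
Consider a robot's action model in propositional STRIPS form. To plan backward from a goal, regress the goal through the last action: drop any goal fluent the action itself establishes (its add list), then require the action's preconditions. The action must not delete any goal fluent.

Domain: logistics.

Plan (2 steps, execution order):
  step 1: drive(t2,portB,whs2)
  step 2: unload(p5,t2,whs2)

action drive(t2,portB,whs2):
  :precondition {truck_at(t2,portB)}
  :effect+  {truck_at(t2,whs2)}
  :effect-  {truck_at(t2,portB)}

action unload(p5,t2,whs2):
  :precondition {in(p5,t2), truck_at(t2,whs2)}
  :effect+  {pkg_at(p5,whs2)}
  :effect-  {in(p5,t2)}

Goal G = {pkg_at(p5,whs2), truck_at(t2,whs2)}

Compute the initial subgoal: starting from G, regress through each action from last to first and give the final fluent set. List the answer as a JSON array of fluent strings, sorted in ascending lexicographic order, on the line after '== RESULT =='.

Work backward from the goal:
  through step 2 (unload(p5,t2,whs2)): drop {pkg_at(p5,whs2)}, keep {truck_at(t2,whs2)}, require {in(p5,t2), truck_at(t2,whs2)}
    → {in(p5,t2), truck_at(t2,whs2)}
  through step 1 (drive(t2,portB,whs2)): drop {truck_at(t2,whs2)}, keep {in(p5,t2)}, require {truck_at(t2,portB)}
    → {in(p5,t2), truck_at(t2,portB)}

== RESULT ==
["in(p5,t2)", "truck_at(t2,portB)"]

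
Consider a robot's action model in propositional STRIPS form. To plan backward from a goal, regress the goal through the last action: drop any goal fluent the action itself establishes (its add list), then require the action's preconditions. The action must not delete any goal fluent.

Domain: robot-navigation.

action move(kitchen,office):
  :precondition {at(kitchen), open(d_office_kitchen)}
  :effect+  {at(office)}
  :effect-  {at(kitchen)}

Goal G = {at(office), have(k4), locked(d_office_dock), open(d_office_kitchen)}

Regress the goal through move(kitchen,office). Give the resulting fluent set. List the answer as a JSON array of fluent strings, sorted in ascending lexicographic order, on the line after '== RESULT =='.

Compute (G \ add) ∪ pre:
  G ∩ del = {}  (empty — regression defined)
  G \ add = {at(office), have(k4), locked(d_office_dock), open(d_office_kitchen)} \ {at(office)} = {have(k4), locked(d_office_dock), open(d_office_kitchen)}
  ∪ pre   = {have(k4), locked(d_office_dock), open(d_office_kitchen)} ∪ {at(kitchen), open(d_office_kitchen)}
          = {at(kitchen), have(k4), locked(d_office_dock), open(d_office_kitchen)}

== RESULT ==
["at(kitchen)", "have(k4)", "locked(d_office_dock)", "open(d_office_kitchen)"]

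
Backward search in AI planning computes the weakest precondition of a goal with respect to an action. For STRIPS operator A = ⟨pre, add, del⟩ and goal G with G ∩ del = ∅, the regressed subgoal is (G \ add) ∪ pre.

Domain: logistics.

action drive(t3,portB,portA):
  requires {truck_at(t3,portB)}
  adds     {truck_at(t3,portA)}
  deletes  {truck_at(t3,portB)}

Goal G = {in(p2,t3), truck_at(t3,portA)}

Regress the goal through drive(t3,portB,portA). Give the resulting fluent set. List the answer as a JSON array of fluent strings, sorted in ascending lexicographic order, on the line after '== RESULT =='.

Compute (G \ add) ∪ pre:
  G ∩ del = {}  (empty — regression defined)
  G \ add = {in(p2,t3), truck_at(t3,portA)} \ {truck_at(t3,portA)} = {in(p2,t3)}
  ∪ pre   = {in(p2,t3)} ∪ {truck_at(t3,portB)}
          = {in(p2,t3), truck_at(t3,portB)}

== RESULT ==
["in(p2,t3)", "truck_at(t3,portB)"]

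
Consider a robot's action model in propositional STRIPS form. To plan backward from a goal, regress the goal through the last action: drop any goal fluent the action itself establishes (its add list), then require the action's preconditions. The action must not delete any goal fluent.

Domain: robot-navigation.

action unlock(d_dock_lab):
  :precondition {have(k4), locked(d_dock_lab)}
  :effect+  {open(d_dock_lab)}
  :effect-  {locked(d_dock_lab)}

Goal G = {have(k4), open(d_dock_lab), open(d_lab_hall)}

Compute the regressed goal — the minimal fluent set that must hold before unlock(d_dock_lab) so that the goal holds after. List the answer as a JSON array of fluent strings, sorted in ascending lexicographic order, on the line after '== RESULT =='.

Regress:
  G ∩ del = {}  (empty — regression defined)
  G \ add = {have(k4), open(d_dock_lab), open(d_lab_hall)} \ {open(d_dock_lab)} = {have(k4), open(d_lab_hall)}
  ∪ pre   = {have(k4), open(d_lab_hall)} ∪ {have(k4), locked(d_dock_lab)}
          = {have(k4), locked(d_dock_lab), open(d_lab_hall)}

== RESULT ==
["have(k4)", "locked(d_dock_lab)", "open(d_lab_hall)"]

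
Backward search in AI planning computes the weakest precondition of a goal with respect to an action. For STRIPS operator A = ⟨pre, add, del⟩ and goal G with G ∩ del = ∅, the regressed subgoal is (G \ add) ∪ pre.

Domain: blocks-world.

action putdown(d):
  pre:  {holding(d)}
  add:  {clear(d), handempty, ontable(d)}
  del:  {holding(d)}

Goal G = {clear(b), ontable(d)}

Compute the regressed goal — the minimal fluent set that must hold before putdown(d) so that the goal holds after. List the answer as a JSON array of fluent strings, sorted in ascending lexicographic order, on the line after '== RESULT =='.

Regress:
  G ∩ del = {}  (empty — regression defined)
  G \ add = {clear(b), ontable(d)} \ {clear(d), handempty, ontable(d)} = {clear(b)}
  ∪ pre   = {clear(b)} ∪ {holding(d)}
          = {clear(b), holding(d)}

== RESULT ==
["clear(b)", "holding(d)"]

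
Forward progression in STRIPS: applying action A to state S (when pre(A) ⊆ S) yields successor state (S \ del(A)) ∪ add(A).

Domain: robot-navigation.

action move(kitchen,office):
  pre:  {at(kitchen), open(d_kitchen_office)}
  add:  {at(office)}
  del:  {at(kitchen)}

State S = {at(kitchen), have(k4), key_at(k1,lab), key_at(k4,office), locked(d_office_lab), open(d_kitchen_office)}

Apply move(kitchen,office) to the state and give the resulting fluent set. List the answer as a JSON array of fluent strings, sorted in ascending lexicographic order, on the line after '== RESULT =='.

Progress:
  pre ⊆ S: {at(kitchen), open(d_kitchen_office)} ⊆ S  — applicable
  S \ del = {have(k4), key_at(k1,lab), key_at(k4,office), locked(d_office_lab), open(d_kitchen_office)}
  ∪ add   = {at(office), have(k4), key_at(k1,lab), key_at(k4,office), locked(d_office_lab), open(d_kitchen_office)}

== RESULT ==
["at(office)", "have(k4)", "key_at(k1,lab)", "key_at(k4,office)", "locked(d_office_lab)", "open(d_kitchen_office)"]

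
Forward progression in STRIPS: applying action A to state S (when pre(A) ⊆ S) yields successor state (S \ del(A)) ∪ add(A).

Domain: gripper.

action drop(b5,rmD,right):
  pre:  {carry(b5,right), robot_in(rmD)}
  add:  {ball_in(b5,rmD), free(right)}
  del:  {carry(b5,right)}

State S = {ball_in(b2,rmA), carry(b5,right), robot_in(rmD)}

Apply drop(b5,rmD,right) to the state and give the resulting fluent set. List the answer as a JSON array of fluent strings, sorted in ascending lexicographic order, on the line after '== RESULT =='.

Compute (S \ del) ∪ add:
  pre ⊆ S: {carry(b5,right), robot_in(rmD)} ⊆ S  — applicable
  S \ del = {ball_in(b2,rmA), robot_in(rmD)}
  ∪ add   = {ball_in(b2,rmA), ball_in(b5,rmD), free(right), robot_in(rmD)}

== RESULT ==
["ball_in(b2,rmA)", "ball_in(b5,rmD)", "free(right)", "robot_in(rmD)"]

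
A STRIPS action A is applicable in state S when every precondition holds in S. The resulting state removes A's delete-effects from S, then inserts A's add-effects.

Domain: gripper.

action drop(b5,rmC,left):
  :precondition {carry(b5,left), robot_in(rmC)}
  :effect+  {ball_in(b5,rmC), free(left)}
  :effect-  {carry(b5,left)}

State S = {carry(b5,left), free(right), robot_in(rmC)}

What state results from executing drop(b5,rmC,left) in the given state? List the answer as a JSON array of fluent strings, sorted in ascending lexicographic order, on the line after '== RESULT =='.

Progress:
  pre ⊆ S: {carry(b5,left), robot_in(rmC)} ⊆ S  — applicable
  S \ del = {free(right), robot_in(rmC)}
  ∪ add   = {ball_in(b5,rmC), free(left), free(right), robot_in(rmC)}

== RESULT ==
["ball_in(b5,rmC)", "free(left)", "free(right)", "robot_in(rmC)"]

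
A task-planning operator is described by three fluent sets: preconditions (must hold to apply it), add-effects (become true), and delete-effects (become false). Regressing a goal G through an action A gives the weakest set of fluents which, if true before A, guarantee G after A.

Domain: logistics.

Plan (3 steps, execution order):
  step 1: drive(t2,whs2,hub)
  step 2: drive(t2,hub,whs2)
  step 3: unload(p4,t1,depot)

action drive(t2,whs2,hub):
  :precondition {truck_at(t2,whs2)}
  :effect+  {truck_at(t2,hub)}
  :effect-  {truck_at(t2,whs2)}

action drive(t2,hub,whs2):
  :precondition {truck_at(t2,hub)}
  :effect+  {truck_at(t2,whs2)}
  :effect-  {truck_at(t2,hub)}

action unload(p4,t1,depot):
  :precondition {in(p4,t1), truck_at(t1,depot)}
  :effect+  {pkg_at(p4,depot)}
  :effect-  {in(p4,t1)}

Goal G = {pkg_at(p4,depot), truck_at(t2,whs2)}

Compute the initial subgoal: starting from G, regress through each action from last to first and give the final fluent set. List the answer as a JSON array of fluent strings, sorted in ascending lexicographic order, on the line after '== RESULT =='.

Regress step by step:
  through step 3 (unload(p4,t1,depot)): drop {pkg_at(p4,depot)}, keep {truck_at(t2,whs2)}, require {in(p4,t1), truck_at(t1,depot)}
    → {in(p4,t1), truck_at(t1,depot), truck_at(t2,whs2)}
  through step 2 (drive(t2,hub,whs2)): drop {truck_at(t2,whs2)}, keep {in(p4,t1), truck_at(t1,depot)}, require {truck_at(t2,hub)}
    → {in(p4,t1), truck_at(t1,depot), truck_at(t2,hub)}
  through step 1 (drive(t2,whs2,hub)): drop {truck_at(t2,hub)}, keep {in(p4,t1), truck_at(t1,depot)}, require {truck_at(t2,whs2)}
    → {in(p4,t1), truck_at(t1,depot), truck_at(t2,whs2)}

== RESULT ==
["in(p4,t1)", "truck_at(t1,depot)", "truck_at(t2,whs2)"]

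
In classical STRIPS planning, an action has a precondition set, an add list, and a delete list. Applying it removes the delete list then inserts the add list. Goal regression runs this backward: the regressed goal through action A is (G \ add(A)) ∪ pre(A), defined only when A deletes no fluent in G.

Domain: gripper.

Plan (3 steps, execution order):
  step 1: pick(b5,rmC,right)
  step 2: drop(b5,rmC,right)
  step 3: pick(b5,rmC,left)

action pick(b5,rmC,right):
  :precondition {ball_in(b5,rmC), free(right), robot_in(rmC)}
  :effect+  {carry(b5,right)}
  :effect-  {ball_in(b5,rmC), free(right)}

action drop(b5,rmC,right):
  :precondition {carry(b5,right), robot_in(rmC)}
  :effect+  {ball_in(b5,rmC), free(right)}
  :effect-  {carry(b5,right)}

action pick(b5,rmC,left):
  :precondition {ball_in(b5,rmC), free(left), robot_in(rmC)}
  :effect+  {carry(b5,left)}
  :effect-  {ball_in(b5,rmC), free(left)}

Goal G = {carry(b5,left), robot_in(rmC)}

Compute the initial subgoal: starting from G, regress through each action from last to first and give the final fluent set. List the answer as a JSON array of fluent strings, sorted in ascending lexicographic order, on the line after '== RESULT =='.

Work backward from the goal:
  through step 3 (pick(b5,rmC,left)): drop {carry(b5,left)}, keep {robot_in(rmC)}, require {ball_in(b5,rmC), free(left), robot_in(rmC)}
    → {ball_in(b5,rmC), free(left), robot_in(rmC)}
  through step 2 (drop(b5,rmC,right)): drop {ball_in(b5,rmC)}, keep {free(left), robot_in(rmC)}, require {carry(b5,right), robot_in(rmC)}
    → {carry(b5,right), free(left), robot_in(rmC)}
  through step 1 (pick(b5,rmC,right)): drop {carry(b5,right)}, keep {free(left), robot_in(rmC)}, require {ball_in(b5,rmC), free(right), robot_in(rmC)}
    → {ball_in(b5,rmC), free(left), free(right), robot_in(rmC)}

== RESULT ==
["ball_in(b5,rmC)", "free(left)", "free(right)", "robot_in(rmC)"]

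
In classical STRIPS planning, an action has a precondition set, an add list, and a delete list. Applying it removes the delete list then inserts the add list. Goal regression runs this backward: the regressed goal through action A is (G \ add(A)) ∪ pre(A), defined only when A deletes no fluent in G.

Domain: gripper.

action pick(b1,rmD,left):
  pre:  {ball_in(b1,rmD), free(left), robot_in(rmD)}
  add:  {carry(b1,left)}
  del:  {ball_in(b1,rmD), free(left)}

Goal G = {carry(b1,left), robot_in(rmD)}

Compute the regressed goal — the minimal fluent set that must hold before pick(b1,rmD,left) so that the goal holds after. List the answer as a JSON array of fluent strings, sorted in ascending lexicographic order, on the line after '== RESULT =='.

Compute (G \ add) ∪ pre:
  G ∩ del = {}  (empty — regression defined)
  G \ add = {carry(b1,left), robot_in(rmD)} \ {carry(b1,left)} = {robot_in(rmD)}
  ∪ pre   = {robot_in(rmD)} ∪ {ball_in(b1,rmD), free(left), robot_in(rmD)}
          = {ball_in(b1,rmD), free(left), robot_in(rmD)}

== RESULT ==
["ball_in(b1,rmD)", "free(left)", "robot_in(rmD)"]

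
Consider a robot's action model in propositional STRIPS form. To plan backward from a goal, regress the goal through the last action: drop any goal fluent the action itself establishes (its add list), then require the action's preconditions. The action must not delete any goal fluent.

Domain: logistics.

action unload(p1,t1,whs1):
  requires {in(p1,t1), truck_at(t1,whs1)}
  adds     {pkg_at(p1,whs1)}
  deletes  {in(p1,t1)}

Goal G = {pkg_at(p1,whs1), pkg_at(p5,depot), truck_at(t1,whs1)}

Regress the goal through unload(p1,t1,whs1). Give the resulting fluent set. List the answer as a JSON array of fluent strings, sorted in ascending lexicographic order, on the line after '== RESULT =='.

Regress:
  G ∩ del = {}  (empty — regression defined)
  G \ add = {pkg_at(p1,whs1), pkg_at(p5,depot), truck_at(t1,whs1)} \ {pkg_at(p1,whs1)} = {pkg_at(p5,depot), truck_at(t1,whs1)}
  ∪ pre   = {pkg_at(p5,depot), truck_at(t1,whs1)} ∪ {in(p1,t1), truck_at(t1,whs1)}
          = {in(p1,t1), pkg_at(p5,depot), truck_at(t1,whs1)}

== RESULT ==
["in(p1,t1)", "pkg_at(p5,depot)", "truck_at(t1,whs1)"]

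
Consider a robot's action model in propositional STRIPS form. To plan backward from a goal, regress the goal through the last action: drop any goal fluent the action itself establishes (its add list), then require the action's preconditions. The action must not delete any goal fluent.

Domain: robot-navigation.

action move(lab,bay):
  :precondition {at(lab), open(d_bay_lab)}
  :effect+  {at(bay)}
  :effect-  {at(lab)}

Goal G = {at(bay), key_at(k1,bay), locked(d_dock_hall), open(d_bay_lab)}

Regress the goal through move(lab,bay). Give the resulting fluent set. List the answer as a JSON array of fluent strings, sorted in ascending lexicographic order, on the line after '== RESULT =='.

Regress:
  G ∩ del = {}  (empty — regression defined)
  G \ add = {at(bay), key_at(k1,bay), locked(d_dock_hall), open(d_bay_lab)} \ {at(bay)} = {key_at(k1,bay), locked(d_dock_hall), open(d_bay_lab)}
  ∪ pre   = {key_at(k1,bay), locked(d_dock_hall), open(d_bay_lab)} ∪ {at(lab), open(d_bay_lab)}
          = {at(lab), key_at(k1,bay), locked(d_dock_hall), open(d_bay_lab)}

== RESULT ==
["at(lab)", "key_at(k1,bay)", "locked(d_dock_hall)", "open(d_bay_lab)"]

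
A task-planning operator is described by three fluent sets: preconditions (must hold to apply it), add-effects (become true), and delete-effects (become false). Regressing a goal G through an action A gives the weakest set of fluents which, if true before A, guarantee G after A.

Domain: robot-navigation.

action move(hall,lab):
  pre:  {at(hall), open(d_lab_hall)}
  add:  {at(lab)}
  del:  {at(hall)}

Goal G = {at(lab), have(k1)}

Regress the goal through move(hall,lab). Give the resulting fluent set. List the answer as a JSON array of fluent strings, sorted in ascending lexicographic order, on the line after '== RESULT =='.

Regress:
  G ∩ del = {}  (empty — regression defined)
  G \ add = {at(lab), have(k1)} \ {at(lab)} = {have(k1)}
  ∪ pre   = {have(k1)} ∪ {at(hall), open(d_lab_hall)}
          = {at(hall), have(k1), open(d_lab_hall)}

== RESULT ==
["at(hall)", "have(k1)", "open(d_lab_hall)"]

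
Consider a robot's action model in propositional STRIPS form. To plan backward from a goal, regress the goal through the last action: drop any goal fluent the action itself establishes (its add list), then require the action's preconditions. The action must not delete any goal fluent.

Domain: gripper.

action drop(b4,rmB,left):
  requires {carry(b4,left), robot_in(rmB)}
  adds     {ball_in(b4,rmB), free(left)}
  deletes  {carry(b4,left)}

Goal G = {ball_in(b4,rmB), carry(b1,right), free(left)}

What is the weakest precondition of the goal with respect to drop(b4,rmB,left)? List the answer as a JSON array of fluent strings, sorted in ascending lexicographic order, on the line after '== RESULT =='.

Regress:
  G ∩ del = {}  (empty — regression defined)
  G \ add = {ball_in(b4,rmB), carry(b1,right), free(left)} \ {ball_in(b4,rmB), free(left)} = {carry(b1,right)}
  ∪ pre   = {carry(b1,right)} ∪ {carry(b4,left), robot_in(rmB)}
          = {carry(b1,right), carry(b4,left), robot_in(rmB)}

== RESULT ==
["carry(b1,right)", "carry(b4,left)", "robot_in(rmB)"]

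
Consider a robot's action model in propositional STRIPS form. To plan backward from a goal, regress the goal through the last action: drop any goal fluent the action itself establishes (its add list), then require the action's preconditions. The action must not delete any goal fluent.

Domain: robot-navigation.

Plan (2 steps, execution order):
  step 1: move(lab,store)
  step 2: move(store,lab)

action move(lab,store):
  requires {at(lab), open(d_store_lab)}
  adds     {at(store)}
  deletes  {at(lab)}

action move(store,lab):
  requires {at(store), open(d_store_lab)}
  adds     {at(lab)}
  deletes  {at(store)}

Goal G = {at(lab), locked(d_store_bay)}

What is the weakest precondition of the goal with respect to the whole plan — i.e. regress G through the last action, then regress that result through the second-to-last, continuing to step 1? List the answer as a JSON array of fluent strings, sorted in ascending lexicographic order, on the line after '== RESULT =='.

Work backward from the goal:
  through step 2 (move(store,lab)): drop {at(lab)}, keep {locked(d_store_bay)}, require {at(store), open(d_store_lab)}
    → {at(store), locked(d_store_bay), open(d_store_lab)}
  through step 1 (move(lab,store)): drop {at(store)}, keep {locked(d_store_bay), open(d_store_lab)}, require {at(lab), open(d_store_lab)}
    → {at(lab), locked(d_store_bay), open(d_store_lab)}

== RESULT ==
["at(lab)", "locked(d_store_bay)", "open(d_store_lab)"]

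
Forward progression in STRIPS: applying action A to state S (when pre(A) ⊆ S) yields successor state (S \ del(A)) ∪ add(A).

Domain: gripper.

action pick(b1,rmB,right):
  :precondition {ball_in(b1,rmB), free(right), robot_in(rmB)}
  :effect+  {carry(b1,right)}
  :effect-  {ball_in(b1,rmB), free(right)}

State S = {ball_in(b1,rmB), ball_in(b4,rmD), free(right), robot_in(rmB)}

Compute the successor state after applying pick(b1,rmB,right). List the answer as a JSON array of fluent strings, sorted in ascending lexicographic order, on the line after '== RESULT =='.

Compute (S \ del) ∪ add:
  pre ⊆ S: {ball_in(b1,rmB), free(right), robot_in(rmB)} ⊆ S  — applicable
  S \ del = {ball_in(b4,rmD), robot_in(rmB)}
  ∪ add   = {ball_in(b4,rmD), carry(b1,right), robot_in(rmB)}

== RESULT ==
["ball_in(b4,rmD)", "carry(b1,right)", "robot_in(rmB)"]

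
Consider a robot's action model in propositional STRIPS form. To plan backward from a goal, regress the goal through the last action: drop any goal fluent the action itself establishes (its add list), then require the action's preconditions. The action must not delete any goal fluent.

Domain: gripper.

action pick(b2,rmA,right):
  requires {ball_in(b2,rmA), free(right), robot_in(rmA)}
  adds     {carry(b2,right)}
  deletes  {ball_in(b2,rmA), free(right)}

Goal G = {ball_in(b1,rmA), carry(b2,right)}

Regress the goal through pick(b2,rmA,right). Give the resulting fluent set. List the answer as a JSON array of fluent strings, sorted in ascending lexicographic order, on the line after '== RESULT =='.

Regress:
  G ∩ del = {}  (empty — regression defined)
  G \ add = {ball_in(b1,rmA), carry(b2,right)} \ {carry(b2,right)} = {ball_in(b1,rmA)}
  ∪ pre   = {ball_in(b1,rmA)} ∪ {ball_in(b2,rmA), free(right), robot_in(rmA)}
          = {ball_in(b1,rmA), ball_in(b2,rmA), free(right), robot_in(rmA)}

== RESULT ==
["ball_in(b1,rmA)", "ball_in(b2,rmA)", "free(right)", "robot_in(rmA)"]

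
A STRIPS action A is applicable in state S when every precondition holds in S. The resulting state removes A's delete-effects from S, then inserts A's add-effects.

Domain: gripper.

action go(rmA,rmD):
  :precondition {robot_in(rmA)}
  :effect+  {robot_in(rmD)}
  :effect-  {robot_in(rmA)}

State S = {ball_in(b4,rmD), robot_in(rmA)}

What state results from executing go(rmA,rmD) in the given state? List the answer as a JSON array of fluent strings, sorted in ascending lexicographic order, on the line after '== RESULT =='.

Compute (S \ del) ∪ add:
  pre ⊆ S: {robot_in(rmA)} ⊆ S  — applicable
  S \ del = {ball_in(b4,rmD)}
  ∪ add   = {ball_in(b4,rmD), robot_in(rmD)}

== RESULT ==
["ball_in(b4,rmD)", "robot_in(rmD)"]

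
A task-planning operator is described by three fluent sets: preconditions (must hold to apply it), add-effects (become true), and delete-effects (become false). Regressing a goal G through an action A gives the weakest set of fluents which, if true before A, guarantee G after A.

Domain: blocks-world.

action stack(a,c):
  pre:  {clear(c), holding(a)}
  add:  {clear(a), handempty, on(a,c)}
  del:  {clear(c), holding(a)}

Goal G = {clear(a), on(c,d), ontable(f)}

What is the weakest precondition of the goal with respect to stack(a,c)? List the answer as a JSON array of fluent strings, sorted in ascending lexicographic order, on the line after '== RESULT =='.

Compute (G \ add) ∪ pre:
  G ∩ del = {}  (empty — regression defined)
  G \ add = {clear(a), on(c,d), ontable(f)} \ {clear(a), handempty, on(a,c)} = {on(c,d), ontable(f)}
  ∪ pre   = {on(c,d), ontable(f)} ∪ {clear(c), holding(a)}
          = {clear(c), holding(a), on(c,d), ontable(f)}

== RESULT ==
["clear(c)", "holding(a)", "on(c,d)", "ontable(f)"]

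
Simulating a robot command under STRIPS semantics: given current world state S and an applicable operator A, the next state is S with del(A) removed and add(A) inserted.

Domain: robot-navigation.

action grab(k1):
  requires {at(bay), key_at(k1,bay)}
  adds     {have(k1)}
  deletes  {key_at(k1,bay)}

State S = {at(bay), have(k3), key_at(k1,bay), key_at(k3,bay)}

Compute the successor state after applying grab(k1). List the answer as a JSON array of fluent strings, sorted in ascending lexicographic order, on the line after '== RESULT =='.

Progress:
  pre ⊆ S: {at(bay), key_at(k1,bay)} ⊆ S  — applicable
  S \ del = {at(bay), have(k3), key_at(k3,bay)}
  ∪ add   = {at(bay), have(k1), have(k3), key_at(k3,bay)}

== RESULT ==
["at(bay)", "have(k1)", "have(k3)", "key_at(k3,bay)"]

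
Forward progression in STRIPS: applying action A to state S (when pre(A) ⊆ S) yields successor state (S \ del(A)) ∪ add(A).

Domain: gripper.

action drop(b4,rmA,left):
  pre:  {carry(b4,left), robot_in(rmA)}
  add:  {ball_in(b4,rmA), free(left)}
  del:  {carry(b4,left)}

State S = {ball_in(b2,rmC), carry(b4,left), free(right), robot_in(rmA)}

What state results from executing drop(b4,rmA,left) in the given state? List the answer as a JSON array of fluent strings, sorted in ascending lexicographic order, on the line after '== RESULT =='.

Progress:
  pre ⊆ S: {carry(b4,left), robot_in(rmA)} ⊆ S  — applicable
  S \ del = {ball_in(b2,rmC), free(right), robot_in(rmA)}
  ∪ add   = {ball_in(b2,rmC), ball_in(b4,rmA), free(left), free(right), robot_in(rmA)}

== RESULT ==
["ball_in(b2,rmC)", "ball_in(b4,rmA)", "free(left)", "free(right)", "robot_in(rmA)"]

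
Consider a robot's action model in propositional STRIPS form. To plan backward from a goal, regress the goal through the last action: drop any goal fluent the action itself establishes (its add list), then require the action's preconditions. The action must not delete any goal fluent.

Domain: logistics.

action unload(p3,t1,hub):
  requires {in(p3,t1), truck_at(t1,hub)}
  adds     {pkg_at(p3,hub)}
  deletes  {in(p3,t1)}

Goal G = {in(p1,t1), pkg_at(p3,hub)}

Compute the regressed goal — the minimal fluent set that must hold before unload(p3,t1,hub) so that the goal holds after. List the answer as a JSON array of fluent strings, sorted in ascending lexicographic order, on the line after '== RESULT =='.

Regress:
  G ∩ del = {}  (empty — regression defined)
  G \ add = {in(p1,t1), pkg_at(p3,hub)} \ {pkg_at(p3,hub)} = {in(p1,t1)}
  ∪ pre   = {in(p1,t1)} ∪ {in(p3,t1), truck_at(t1,hub)}
          = {in(p1,t1), in(p3,t1), truck_at(t1,hub)}

== RESULT ==
["in(p1,t1)", "in(p3,t1)", "truck_at(t1,hub)"]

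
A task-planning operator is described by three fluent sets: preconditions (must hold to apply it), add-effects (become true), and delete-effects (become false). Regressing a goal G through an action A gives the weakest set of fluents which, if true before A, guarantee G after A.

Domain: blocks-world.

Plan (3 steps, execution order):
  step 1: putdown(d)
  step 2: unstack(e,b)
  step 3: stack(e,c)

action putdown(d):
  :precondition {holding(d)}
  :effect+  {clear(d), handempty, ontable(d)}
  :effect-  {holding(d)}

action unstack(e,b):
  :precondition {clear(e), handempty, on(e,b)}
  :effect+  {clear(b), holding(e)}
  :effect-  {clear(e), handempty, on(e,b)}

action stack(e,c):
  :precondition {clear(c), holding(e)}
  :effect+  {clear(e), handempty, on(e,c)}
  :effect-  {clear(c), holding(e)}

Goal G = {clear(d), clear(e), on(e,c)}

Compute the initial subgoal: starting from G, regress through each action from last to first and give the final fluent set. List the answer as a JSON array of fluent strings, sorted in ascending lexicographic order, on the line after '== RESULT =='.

Regress step by step:
  through step 3 (stack(e,c)): drop {clear(e), on(e,c)}, keep {clear(d)}, require {clear(c), holding(e)}
    → {clear(c), clear(d), holding(e)}
  through step 2 (unstack(e,b)): drop {holding(e)}, keep {clear(c), clear(d)}, require {clear(e), handempty, on(e,b)}
    → {clear(c), clear(d), clear(e), handempty, on(e,b)}
  through step 1 (putdown(d)): drop {clear(d), handempty}, keep {clear(c), clear(e), on(e,b)}, require {holding(d)}
    → {clear(c), clear(e), holding(d), on(e,b)}

== RESULT ==
["clear(c)", "clear(e)", "holding(d)", "on(e,b)"]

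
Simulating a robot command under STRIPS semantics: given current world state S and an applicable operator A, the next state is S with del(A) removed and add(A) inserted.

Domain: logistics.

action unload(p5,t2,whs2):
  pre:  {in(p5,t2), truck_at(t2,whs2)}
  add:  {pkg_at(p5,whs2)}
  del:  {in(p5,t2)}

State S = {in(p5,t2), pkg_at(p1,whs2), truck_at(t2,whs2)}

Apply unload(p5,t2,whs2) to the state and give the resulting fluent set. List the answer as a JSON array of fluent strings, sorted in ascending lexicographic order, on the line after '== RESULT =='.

Progress:
  pre ⊆ S: {in(p5,t2), truck_at(t2,whs2)} ⊆ S  — applicable
  S \ del = {pkg_at(p1,whs2), truck_at(t2,whs2)}
  ∪ add   = {pkg_at(p1,whs2), pkg_at(p5,whs2), truck_at(t2,whs2)}

== RESULT ==
["pkg_at(p1,whs2)", "pkg_at(p5,whs2)", "truck_at(t2,whs2)"]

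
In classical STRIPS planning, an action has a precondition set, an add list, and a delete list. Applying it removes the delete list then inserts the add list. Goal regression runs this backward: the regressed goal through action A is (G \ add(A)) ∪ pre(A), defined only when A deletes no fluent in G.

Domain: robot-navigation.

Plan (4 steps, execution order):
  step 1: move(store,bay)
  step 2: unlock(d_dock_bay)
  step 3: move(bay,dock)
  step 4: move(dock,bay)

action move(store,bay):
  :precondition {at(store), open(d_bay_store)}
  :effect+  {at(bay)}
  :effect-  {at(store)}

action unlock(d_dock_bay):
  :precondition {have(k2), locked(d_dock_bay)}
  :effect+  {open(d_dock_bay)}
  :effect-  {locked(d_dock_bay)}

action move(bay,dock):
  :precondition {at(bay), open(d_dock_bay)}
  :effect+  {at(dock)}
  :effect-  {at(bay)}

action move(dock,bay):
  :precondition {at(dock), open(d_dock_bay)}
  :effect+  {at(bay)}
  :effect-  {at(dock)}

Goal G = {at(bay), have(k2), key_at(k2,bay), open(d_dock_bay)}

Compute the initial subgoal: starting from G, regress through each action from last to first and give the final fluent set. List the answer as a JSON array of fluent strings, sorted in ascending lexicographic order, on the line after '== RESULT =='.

Work backward from the goal:
  through step 4 (move(dock,bay)): drop {at(bay)}, keep {have(k2), key_at(k2,bay), open(d_dock_bay)}, require {at(dock), open(d_dock_bay)}
    → {at(dock), have(k2), key_at(k2,bay), open(d_dock_bay)}
  through step 3 (move(bay,dock)): drop {at(dock)}, keep {have(k2), key_at(k2,bay), open(d_dock_bay)}, require {at(bay), open(d_dock_bay)}
    → {at(bay), have(k2), key_at(k2,bay), open(d_dock_bay)}
  through step 2 (unlock(d_dock_bay)): drop {open(d_dock_bay)}, keep {at(bay), have(k2), key_at(k2,bay)}, require {have(k2), locked(d_dock_bay)}
    → {at(bay), have(k2), key_at(k2,bay), locked(d_dock_bay)}
  through step 1 (move(store,bay)): drop {at(bay)}, keep {have(k2), key_at(k2,bay), locked(d_dock_bay)}, require {at(store), open(d_bay_store)}
    → {at(store), have(k2), key_at(k2,bay), locked(d_dock_bay), open(d_bay_store)}

== RESULT ==
["at(store)", "have(k2)", "key_at(k2,bay)", "locked(d_dock_bay)", "open(d_bay_store)"]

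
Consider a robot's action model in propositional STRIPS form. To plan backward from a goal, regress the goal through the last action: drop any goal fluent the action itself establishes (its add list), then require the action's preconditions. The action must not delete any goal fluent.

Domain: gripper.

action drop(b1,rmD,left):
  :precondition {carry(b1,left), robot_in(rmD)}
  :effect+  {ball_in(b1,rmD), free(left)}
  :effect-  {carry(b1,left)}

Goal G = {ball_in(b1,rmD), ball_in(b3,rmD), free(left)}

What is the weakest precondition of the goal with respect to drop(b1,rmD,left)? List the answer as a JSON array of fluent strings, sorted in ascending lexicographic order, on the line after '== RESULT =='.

Compute (G \ add) ∪ pre:
  G ∩ del = {}  (empty — regression defined)
  G \ add = {ball_in(b1,rmD), ball_in(b3,rmD), free(left)} \ {ball_in(b1,rmD), free(left)} = {ball_in(b3,rmD)}
  ∪ pre   = {ball_in(b3,rmD)} ∪ {carry(b1,left), robot_in(rmD)}
          = {ball_in(b3,rmD), carry(b1,left), robot_in(rmD)}

== RESULT ==
["ball_in(b3,rmD)", "carry(b1,left)", "robot_in(rmD)"]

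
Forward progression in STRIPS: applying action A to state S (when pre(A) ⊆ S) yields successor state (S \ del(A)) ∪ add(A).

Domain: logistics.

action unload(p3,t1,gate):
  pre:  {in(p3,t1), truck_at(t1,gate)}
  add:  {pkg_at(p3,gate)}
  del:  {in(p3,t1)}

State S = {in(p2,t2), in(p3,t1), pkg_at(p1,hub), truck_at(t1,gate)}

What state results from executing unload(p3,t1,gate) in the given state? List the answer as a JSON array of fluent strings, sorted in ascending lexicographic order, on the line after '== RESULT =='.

Compute (S \ del) ∪ add:
  pre ⊆ S: {in(p3,t1), truck_at(t1,gate)} ⊆ S  — applicable
  S \ del = {in(p2,t2), pkg_at(p1,hub), truck_at(t1,gate)}
  ∪ add   = {in(p2,t2), pkg_at(p1,hub), pkg_at(p3,gate), truck_at(t1,gate)}

== RESULT ==
["in(p2,t2)", "pkg_at(p1,hub)", "pkg_at(p3,gate)", "truck_at(t1,gate)"]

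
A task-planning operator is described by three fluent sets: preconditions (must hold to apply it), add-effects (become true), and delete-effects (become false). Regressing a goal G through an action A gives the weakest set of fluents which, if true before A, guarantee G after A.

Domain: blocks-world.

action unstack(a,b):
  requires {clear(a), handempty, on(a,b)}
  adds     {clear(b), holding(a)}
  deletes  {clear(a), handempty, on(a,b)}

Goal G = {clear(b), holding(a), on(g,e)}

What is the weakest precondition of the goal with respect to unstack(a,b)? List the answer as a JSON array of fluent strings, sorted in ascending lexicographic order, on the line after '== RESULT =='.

Regress:
  G ∩ del = {}  (empty — regression defined)
  G \ add = {clear(b), holding(a), on(g,e)} \ {clear(b), holding(a)} = {on(g,e)}
  ∪ pre   = {on(g,e)} ∪ {clear(a), handempty, on(a,b)}
          = {clear(a), handempty, on(a,b), on(g,e)}

== RESULT ==
["clear(a)", "handempty", "on(a,b)", "on(g,e)"]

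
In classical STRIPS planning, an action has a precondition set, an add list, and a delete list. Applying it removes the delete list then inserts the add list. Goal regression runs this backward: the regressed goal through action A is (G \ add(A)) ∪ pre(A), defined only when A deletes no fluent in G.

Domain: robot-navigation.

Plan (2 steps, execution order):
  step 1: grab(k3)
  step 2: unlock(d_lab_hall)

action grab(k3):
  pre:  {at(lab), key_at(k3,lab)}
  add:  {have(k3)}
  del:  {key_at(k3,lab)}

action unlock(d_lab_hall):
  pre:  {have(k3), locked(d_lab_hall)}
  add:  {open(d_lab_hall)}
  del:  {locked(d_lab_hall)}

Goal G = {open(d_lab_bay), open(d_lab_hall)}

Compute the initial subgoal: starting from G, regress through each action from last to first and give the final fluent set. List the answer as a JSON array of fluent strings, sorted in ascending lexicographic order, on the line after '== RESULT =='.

Work backward from the goal:
  through step 2 (unlock(d_lab_hall)): drop {open(d_lab_hall)}, keep {open(d_lab_bay)}, require {have(k3), locked(d_lab_hall)}
    → {have(k3), locked(d_lab_hall), open(d_lab_bay)}
  through step 1 (grab(k3)): drop {have(k3)}, keep {locked(d_lab_hall), open(d_lab_bay)}, require {at(lab), key_at(k3,lab)}
    → {at(lab), key_at(k3,lab), locked(d_lab_hall), open(d_lab_bay)}

== RESULT ==
["at(lab)", "key_at(k3,lab)", "locked(d_lab_hall)", "open(d_lab_bay)"]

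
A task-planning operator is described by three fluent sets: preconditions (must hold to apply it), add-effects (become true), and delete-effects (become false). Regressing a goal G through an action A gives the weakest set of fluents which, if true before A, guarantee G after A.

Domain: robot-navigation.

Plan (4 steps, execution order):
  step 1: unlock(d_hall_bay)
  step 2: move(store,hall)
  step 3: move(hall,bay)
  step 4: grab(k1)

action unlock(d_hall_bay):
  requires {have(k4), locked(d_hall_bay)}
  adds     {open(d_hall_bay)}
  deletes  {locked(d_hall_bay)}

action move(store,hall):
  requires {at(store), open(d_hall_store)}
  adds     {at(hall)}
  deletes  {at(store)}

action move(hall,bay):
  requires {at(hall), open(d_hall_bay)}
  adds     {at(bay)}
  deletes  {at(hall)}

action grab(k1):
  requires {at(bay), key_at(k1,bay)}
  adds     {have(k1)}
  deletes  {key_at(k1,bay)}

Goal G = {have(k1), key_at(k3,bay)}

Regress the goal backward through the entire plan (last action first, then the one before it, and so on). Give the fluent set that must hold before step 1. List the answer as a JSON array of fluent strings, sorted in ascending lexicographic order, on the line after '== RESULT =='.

Work backward from the goal:
  through step 4 (grab(k1)): drop {have(k1)}, keep {key_at(k3,bay)}, require {at(bay), key_at(k1,bay)}
    → {at(bay), key_at(k1,bay), key_at(k3,bay)}
  through step 3 (move(hall,bay)): drop {at(bay)}, keep {key_at(k1,bay), key_at(k3,bay)}, require {at(hall), open(d_hall_bay)}
    → {at(hall), key_at(k1,bay), key_at(k3,bay), open(d_hall_bay)}
  through step 2 (move(store,hall)): drop {at(hall)}, keep {key_at(k1,bay), key_at(k3,bay), open(d_hall_bay)}, require {at(store), open(d_hall_store)}
    → {at(store), key_at(k1,bay), key_at(k3,bay), open(d_hall_bay), open(d_hall_store)}
  through step 1 (unlock(d_hall_bay)): drop {open(d_hall_bay)}, keep {at(store), key_at(k1,bay), key_at(k3,bay), open(d_hall_store)}, require {have(k4), locked(d_hall_bay)}
    → {at(store), have(k4), key_at(k1,bay), key_at(k3,bay), locked(d_hall_bay), open(d_hall_store)}

== RESULT ==
["at(store)", "have(k4)", "key_at(k1,bay)", "key_at(k3,bay)", "locked(d_hall_bay)", "open(d_hall_store)"]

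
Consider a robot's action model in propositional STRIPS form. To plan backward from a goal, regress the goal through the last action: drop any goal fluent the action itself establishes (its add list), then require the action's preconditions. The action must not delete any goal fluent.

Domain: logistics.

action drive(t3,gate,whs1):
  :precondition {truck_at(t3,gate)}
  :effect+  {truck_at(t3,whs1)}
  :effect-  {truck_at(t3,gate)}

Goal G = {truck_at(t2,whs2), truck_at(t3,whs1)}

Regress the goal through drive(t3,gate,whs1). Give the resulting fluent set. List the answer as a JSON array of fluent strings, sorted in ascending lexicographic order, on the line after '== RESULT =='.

Compute (G \ add) ∪ pre:
  G ∩ del = {}  (empty — regression defined)
  G \ add = {truck_at(t2,whs2), truck_at(t3,whs1)} \ {truck_at(t3,whs1)} = {truck_at(t2,whs2)}
  ∪ pre   = {truck_at(t2,whs2)} ∪ {truck_at(t3,gate)}
          = {truck_at(t2,whs2), truck_at(t3,gate)}

== RESULT ==
["truck_at(t2,whs2)", "truck_at(t3,gate)"]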